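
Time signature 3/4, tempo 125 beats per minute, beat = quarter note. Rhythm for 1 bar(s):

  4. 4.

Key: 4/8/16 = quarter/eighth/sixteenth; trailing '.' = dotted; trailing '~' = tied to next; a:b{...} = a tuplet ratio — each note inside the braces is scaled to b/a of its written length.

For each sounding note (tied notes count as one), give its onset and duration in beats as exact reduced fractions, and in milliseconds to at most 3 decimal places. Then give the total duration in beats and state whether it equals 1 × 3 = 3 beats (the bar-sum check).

1) 0.0ms=0b +720.0ms=3/2b
2) 720.0ms=3/2b +720.0ms=3/2b
Σ=3b of 3 (125bpm 3/4) — PASS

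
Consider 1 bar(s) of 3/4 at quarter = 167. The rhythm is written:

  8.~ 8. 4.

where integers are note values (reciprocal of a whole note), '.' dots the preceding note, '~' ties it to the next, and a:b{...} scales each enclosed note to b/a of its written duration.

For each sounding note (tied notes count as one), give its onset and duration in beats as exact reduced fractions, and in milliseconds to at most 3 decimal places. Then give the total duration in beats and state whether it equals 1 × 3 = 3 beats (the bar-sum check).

1) 0.0ms=0b +538.922ms=3/2b
2) 538.922ms=3/2b +538.922ms=3/2b
Σ=3b of 3 (167bpm 3/4) — PASS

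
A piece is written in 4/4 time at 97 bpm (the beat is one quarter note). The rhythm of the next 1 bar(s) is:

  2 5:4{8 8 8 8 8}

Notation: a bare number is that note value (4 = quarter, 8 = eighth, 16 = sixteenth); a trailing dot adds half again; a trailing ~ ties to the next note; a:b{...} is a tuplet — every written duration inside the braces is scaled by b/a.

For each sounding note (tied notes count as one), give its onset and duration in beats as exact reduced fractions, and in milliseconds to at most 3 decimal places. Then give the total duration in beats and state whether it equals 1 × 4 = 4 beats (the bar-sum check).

1) 0.0ms=0b +1237.113ms=2b
2) 1237.113ms=2b +247.423ms=2/5b
3) 1484.536ms=12/5b +247.423ms=2/5b
4) 1731.959ms=14/5b +247.423ms=2/5b
5) 1979.381ms=16/5b +247.423ms=2/5b
6) 2226.804ms=18/5b +247.423ms=2/5b
Σ=4b of 4 (97bpm 4/4) — PASS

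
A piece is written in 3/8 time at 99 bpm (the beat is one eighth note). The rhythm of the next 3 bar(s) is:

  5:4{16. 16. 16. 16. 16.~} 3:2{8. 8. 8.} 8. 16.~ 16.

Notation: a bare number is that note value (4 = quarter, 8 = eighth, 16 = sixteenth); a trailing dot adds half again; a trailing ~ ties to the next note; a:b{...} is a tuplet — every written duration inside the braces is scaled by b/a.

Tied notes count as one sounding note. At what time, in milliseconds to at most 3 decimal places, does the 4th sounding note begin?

1. 0.0ms @ 0 + 363.636ms (3/5)
2. 363.636ms @ 3/5 + 363.636ms (3/5)
3. 727.273ms @ 6/5 + 363.636ms (3/5)
4. 1090.909ms @ 9/5 + 363.636ms (3/5)
5. 1454.545ms @ 12/5 + 969.697ms (8/5)
6. 2424.242ms @ 4 + 606.061ms (1)
7. 3030.303ms @ 5 + 606.061ms (1)
8. 3636.364ms @ 6 + 909.091ms (3/2)
9. 4545.455ms @ 15/2 + 909.091ms (3/2)

note 4 onset = 9/5b = 1090.909ms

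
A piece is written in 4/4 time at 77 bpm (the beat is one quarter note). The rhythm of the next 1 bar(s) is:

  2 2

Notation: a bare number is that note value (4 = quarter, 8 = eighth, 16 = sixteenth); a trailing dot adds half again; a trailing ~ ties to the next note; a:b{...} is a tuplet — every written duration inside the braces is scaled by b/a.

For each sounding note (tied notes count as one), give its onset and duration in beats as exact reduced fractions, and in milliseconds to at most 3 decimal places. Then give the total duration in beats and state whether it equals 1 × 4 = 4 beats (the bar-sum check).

1) 0.0ms=0b +1558.442ms=2b
2) 1558.442ms=2b +1558.442ms=2b
Σ=4b of 4 (77bpm 4/4) — PASS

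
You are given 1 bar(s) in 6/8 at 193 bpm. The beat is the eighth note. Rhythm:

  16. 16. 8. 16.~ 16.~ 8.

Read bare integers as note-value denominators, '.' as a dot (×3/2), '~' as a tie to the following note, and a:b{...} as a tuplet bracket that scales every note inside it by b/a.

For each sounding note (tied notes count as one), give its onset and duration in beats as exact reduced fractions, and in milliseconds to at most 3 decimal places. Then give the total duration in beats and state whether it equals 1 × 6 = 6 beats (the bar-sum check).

1) 0.0ms=0b +233.161ms=3/4b
2) 233.161ms=3/4b +233.161ms=3/4b
3) 466.321ms=3/2b +466.321ms=3/2b
4) 932.642ms=3b +932.642ms=3b
Σ=6b of 6 (193bpm 6/8) — PASS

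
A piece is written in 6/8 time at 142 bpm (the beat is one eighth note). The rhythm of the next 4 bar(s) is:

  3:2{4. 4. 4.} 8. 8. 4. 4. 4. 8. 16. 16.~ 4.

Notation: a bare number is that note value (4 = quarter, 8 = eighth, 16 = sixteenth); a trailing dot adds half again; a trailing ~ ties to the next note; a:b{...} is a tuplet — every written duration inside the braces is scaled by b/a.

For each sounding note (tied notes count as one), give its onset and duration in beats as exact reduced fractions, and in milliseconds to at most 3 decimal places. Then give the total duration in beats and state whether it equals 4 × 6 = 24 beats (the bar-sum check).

1) 0.0ms=0b +845.07ms=2b
2) 845.07ms=2b +845.07ms=2b
3) 1690.141ms=4b +845.07ms=2b
4) 2535.211ms=6b +633.803ms=3/2b
5) 3169.014ms=15/2b +633.803ms=3/2b
6) 3802.817ms=9b +1267.606ms=3b
7) 5070.423ms=12b +1267.606ms=3b
8) 6338.028ms=15b +1267.606ms=3b
9) 7605.634ms=18b +633.803ms=3/2b
10) 8239.437ms=39/2b +316.901ms=3/4b
11) 8556.338ms=81/4b +1584.507ms=15/4b
Σ=24b of 24 (142bpm 6/8) — PASS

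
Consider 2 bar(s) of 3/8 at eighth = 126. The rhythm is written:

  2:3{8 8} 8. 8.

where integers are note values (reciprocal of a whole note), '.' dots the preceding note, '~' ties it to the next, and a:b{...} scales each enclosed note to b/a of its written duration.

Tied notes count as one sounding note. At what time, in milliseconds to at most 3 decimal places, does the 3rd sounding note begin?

note 3 onset = 3b = 1428.571ms

1. 0.0ms @ 0 + 714.286ms (3/2)
2. 714.286ms @ 3/2 + 714.286ms (3/2)
3. 1428.571ms @ 3 + 714.286ms (3/2)
4. 2142.857ms @ 9/2 + 714.286ms (3/2)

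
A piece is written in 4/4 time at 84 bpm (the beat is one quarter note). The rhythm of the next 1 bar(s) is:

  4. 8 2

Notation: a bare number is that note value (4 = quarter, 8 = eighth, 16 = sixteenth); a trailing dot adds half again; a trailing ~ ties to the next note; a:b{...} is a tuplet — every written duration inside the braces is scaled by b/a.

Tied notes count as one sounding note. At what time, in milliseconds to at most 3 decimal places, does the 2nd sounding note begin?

note 2 onset = 3/2b = 1071.429ms

1. 0.0ms @ 0 + 1071.429ms (3/2)
2. 1071.429ms @ 3/2 + 357.143ms (1/2)
3. 1428.571ms @ 2 + 1428.571ms (2)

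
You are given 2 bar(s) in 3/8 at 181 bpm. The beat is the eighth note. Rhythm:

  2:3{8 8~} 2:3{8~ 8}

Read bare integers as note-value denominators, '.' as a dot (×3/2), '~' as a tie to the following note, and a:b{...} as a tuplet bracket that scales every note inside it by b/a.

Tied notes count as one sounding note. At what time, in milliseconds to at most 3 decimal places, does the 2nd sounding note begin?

note 2 onset = 3/2b = 497.238ms

1. 0.0ms @ 0 + 497.238ms (3/2)
2. 497.238ms @ 3/2 + 1491.713ms (9/2)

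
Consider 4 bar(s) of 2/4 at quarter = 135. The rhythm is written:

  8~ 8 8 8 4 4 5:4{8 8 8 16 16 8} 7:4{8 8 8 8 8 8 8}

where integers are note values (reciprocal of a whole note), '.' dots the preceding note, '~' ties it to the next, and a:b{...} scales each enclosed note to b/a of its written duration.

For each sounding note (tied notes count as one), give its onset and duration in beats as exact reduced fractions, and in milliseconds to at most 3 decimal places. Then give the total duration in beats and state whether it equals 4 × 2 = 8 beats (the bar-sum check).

1) 0.0ms=0b +444.444ms=1b
2) 444.444ms=1b +222.222ms=1/2b
3) 666.667ms=3/2b +222.222ms=1/2b
4) 888.889ms=2b +444.444ms=1b
5) 1333.333ms=3b +444.444ms=1b
6) 1777.778ms=4b +177.778ms=2/5b
7) 1955.556ms=22/5b +177.778ms=2/5b
8) 2133.333ms=24/5b +177.778ms=2/5b
9) 2311.111ms=26/5b +88.889ms=1/5b
10) 2400.0ms=27/5b +88.889ms=1/5b
11) 2488.889ms=28/5b +177.778ms=2/5b
12) 2666.667ms=6b +126.984ms=2/7b
13) 2793.651ms=44/7b +126.984ms=2/7b
14) 2920.635ms=46/7b +126.984ms=2/7b
15) 3047.619ms=48/7b +126.984ms=2/7b
16) 3174.603ms=50/7b +126.984ms=2/7b
17) 3301.587ms=52/7b +126.984ms=2/7b
18) 3428.571ms=54/7b +126.984ms=2/7b
Σ=8b of 8 (135bpm 2/4) — PASS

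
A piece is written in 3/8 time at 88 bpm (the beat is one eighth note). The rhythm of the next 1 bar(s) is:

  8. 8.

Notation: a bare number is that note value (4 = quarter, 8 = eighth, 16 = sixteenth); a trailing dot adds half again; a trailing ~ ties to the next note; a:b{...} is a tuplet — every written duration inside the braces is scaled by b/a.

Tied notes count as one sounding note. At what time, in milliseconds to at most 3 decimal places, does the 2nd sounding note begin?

note 2 onset = 3/2b = 1022.727ms

1. 0.0ms @ 0 + 1022.727ms (3/2)
2. 1022.727ms @ 3/2 + 1022.727ms (3/2)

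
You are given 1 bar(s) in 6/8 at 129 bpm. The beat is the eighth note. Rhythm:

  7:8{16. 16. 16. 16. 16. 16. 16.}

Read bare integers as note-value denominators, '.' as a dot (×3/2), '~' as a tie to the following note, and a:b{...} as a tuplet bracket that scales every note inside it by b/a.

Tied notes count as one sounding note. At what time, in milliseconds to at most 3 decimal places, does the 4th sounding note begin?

note 4 onset = 18/7b = 1196.013ms

1. 0.0ms @ 0 + 398.671ms (6/7)
2. 398.671ms @ 6/7 + 398.671ms (6/7)
3. 797.342ms @ 12/7 + 398.671ms (6/7)
4. 1196.013ms @ 18/7 + 398.671ms (6/7)
5. 1594.684ms @ 24/7 + 398.671ms (6/7)
6. 1993.355ms @ 30/7 + 398.671ms (6/7)
7. 2392.027ms @ 36/7 + 398.671ms (6/7)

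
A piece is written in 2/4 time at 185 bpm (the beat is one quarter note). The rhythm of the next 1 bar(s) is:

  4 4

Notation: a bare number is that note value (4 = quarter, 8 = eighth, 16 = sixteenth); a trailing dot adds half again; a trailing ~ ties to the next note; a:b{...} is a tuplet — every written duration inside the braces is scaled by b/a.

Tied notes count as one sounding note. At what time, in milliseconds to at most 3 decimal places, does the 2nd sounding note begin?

note 2 onset = 1b = 324.324ms

1. 0.0ms @ 0 + 324.324ms (1)
2. 324.324ms @ 1 + 324.324ms (1)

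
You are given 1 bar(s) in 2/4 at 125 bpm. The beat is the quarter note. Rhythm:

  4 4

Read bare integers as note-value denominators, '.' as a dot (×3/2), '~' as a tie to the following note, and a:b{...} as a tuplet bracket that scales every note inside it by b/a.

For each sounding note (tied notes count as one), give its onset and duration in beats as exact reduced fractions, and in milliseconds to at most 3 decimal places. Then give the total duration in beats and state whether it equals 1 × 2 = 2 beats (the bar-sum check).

1) 0.0ms=0b +480.0ms=1b
2) 480.0ms=1b +480.0ms=1b
Σ=2b of 2 (125bpm 2/4) — PASS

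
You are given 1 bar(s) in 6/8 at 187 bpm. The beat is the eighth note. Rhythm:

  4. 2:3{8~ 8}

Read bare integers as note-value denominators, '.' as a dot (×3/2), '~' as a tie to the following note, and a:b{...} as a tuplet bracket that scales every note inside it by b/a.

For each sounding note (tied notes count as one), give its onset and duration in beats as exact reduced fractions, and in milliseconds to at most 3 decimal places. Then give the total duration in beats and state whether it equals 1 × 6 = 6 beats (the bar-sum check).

1) 0.0ms=0b +962.567ms=3b
2) 962.567ms=3b +962.567ms=3b
Σ=6b of 6 (187bpm 6/8) — PASS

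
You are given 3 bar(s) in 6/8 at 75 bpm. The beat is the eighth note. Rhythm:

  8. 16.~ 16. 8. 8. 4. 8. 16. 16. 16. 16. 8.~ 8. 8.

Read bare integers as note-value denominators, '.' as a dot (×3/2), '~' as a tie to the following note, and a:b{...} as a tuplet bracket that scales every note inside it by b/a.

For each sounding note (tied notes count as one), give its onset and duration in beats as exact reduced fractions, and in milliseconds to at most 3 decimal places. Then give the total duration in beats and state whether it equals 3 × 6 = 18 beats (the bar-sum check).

1) 0.0ms=0b +1200.0ms=3/2b
2) 1200.0ms=3/2b +1200.0ms=3/2b
3) 2400.0ms=3b +1200.0ms=3/2b
4) 3600.0ms=9/2b +1200.0ms=3/2b
5) 4800.0ms=6b +2400.0ms=3b
6) 7200.0ms=9b +1200.0ms=3/2b
7) 8400.0ms=21/2b +600.0ms=3/4b
8) 9000.0ms=45/4b +600.0ms=3/4b
9) 9600.0ms=12b +600.0ms=3/4b
10) 10200.0ms=51/4b +600.0ms=3/4b
11) 10800.0ms=27/2b +2400.0ms=3b
12) 13200.0ms=33/2b +1200.0ms=3/2b
Σ=18b of 18 (75bpm 6/8) — PASS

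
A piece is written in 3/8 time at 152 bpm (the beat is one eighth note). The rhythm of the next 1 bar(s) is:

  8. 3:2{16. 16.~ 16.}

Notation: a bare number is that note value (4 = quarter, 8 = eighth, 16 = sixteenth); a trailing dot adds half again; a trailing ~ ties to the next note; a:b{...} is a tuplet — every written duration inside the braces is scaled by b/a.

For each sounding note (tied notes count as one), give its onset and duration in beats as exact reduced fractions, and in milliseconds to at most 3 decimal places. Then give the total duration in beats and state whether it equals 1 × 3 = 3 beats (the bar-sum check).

1) 0.0ms=0b +592.105ms=3/2b
2) 592.105ms=3/2b +197.368ms=1/2b
3) 789.474ms=2b +394.737ms=1b
Σ=3b of 3 (152bpm 3/8) — PASS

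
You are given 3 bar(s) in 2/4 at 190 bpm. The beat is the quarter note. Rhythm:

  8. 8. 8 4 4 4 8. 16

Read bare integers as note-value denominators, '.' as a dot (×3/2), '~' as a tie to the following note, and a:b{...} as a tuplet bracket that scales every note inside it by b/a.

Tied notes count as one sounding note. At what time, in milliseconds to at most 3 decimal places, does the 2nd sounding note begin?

note 2 onset = 3/4b = 236.842ms

1. 0.0ms @ 0 + 236.842ms (3/4)
2. 236.842ms @ 3/4 + 236.842ms (3/4)
3. 473.684ms @ 3/2 + 157.895ms (1/2)
4. 631.579ms @ 2 + 315.789ms (1)
5. 947.368ms @ 3 + 315.789ms (1)
6. 1263.158ms @ 4 + 315.789ms (1)
7. 1578.947ms @ 5 + 236.842ms (3/4)
8. 1815.789ms @ 23/4 + 78.947ms (1/4)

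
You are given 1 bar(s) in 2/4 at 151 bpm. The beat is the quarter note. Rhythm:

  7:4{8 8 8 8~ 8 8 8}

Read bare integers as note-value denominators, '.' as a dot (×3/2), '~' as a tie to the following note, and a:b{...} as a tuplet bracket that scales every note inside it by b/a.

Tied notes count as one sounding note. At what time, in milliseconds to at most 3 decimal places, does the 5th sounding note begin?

1. 0.0ms @ 0 + 113.529ms (2/7)
2. 113.529ms @ 2/7 + 113.529ms (2/7)
3. 227.058ms @ 4/7 + 113.529ms (2/7)
4. 340.587ms @ 6/7 + 227.058ms (4/7)
5. 567.644ms @ 10/7 + 113.529ms (2/7)
6. 681.173ms @ 12/7 + 113.529ms (2/7)

note 5 onset = 10/7b = 567.644ms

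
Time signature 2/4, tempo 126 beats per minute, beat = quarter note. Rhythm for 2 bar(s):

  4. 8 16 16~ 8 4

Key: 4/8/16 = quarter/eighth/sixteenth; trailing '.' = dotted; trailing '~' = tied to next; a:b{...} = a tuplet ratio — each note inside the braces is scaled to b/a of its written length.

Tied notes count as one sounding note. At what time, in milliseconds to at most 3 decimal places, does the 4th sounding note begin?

note 4 onset = 9/4b = 1071.429ms

1. 0.0ms @ 0 + 714.286ms (3/2)
2. 714.286ms @ 3/2 + 238.095ms (1/2)
3. 952.381ms @ 2 + 119.048ms (1/4)
4. 1071.429ms @ 9/4 + 357.143ms (3/4)
5. 1428.571ms @ 3 + 476.19ms (1)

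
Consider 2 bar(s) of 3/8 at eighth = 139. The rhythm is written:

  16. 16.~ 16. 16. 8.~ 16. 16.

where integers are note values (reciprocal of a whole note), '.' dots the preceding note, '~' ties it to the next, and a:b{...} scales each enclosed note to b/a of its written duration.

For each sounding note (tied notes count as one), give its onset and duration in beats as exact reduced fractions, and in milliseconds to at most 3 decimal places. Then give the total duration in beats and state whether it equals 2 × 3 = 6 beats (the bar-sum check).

1) 0.0ms=0b +323.741ms=3/4b
2) 323.741ms=3/4b +647.482ms=3/2b
3) 971.223ms=9/4b +323.741ms=3/4b
4) 1294.964ms=3b +971.223ms=9/4b
5) 2266.187ms=21/4b +323.741ms=3/4b
Σ=6b of 6 (139bpm 3/8) — PASS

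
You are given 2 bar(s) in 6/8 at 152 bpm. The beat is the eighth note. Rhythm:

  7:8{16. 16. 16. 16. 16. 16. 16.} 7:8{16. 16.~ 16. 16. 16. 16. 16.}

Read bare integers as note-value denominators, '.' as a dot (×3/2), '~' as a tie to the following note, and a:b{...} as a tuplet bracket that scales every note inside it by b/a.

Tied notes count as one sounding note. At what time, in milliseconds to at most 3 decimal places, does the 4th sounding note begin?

note 4 onset = 18/7b = 1015.038ms

1. 0.0ms @ 0 + 338.346ms (6/7)
2. 338.346ms @ 6/7 + 338.346ms (6/7)
3. 676.692ms @ 12/7 + 338.346ms (6/7)
4. 1015.038ms @ 18/7 + 338.346ms (6/7)
5. 1353.383ms @ 24/7 + 338.346ms (6/7)
6. 1691.729ms @ 30/7 + 338.346ms (6/7)
7. 2030.075ms @ 36/7 + 338.346ms (6/7)
8. 2368.421ms @ 6 + 338.346ms (6/7)
9. 2706.767ms @ 48/7 + 676.692ms (12/7)
10. 3383.459ms @ 60/7 + 338.346ms (6/7)
11. 3721.805ms @ 66/7 + 338.346ms (6/7)
12. 4060.15ms @ 72/7 + 338.346ms (6/7)
13. 4398.496ms @ 78/7 + 338.346ms (6/7)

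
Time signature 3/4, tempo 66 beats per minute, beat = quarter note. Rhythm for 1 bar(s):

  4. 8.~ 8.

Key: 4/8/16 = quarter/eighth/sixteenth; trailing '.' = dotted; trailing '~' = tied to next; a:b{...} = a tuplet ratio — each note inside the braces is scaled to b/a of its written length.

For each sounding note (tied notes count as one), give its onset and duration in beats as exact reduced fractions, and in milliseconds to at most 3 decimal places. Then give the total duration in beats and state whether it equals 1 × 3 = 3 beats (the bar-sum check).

1) 0.0ms=0b +1363.636ms=3/2b
2) 1363.636ms=3/2b +1363.636ms=3/2b
Σ=3b of 3 (66bpm 3/4) — PASS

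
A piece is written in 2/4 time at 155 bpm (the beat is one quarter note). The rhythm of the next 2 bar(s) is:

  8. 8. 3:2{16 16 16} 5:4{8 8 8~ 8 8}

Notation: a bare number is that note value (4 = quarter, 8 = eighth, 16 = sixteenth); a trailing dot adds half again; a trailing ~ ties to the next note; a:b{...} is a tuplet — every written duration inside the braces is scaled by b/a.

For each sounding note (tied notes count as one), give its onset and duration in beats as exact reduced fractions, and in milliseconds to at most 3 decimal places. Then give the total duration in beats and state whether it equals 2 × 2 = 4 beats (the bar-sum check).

1) 0.0ms=0b +290.323ms=3/4b
2) 290.323ms=3/4b +290.323ms=3/4b
3) 580.645ms=3/2b +64.516ms=1/6b
4) 645.161ms=5/3b +64.516ms=1/6b
5) 709.677ms=11/6b +64.516ms=1/6b
6) 774.194ms=2b +154.839ms=2/5b
7) 929.032ms=12/5b +154.839ms=2/5b
8) 1083.871ms=14/5b +309.677ms=4/5b
9) 1393.548ms=18/5b +154.839ms=2/5b
Σ=4b of 4 (155bpm 2/4) — PASS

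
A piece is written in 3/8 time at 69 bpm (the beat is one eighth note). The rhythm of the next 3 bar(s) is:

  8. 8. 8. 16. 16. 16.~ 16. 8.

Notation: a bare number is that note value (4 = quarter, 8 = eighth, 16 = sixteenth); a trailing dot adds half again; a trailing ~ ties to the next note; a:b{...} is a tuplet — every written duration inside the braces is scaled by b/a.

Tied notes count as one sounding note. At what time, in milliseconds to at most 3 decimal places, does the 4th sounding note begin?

note 4 onset = 9/2b = 3913.043ms

1. 0.0ms @ 0 + 1304.348ms (3/2)
2. 1304.348ms @ 3/2 + 1304.348ms (3/2)
3. 2608.696ms @ 3 + 1304.348ms (3/2)
4. 3913.043ms @ 9/2 + 652.174ms (3/4)
5. 4565.217ms @ 21/4 + 652.174ms (3/4)
6. 5217.391ms @ 6 + 1304.348ms (3/2)
7. 6521.739ms @ 15/2 + 1304.348ms (3/2)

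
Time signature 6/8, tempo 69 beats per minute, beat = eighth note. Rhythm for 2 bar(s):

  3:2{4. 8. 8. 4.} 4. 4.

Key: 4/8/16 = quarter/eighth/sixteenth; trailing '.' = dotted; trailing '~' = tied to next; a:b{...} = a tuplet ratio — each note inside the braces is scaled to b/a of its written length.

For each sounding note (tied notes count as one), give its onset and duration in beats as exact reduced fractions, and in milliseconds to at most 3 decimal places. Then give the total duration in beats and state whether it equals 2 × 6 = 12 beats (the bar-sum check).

1) 0.0ms=0b +1739.13ms=2b
2) 1739.13ms=2b +869.565ms=1b
3) 2608.696ms=3b +869.565ms=1b
4) 3478.261ms=4b +1739.13ms=2b
5) 5217.391ms=6b +2608.696ms=3b
6) 7826.087ms=9b +2608.696ms=3b
Σ=12b of 12 (69bpm 6/8) — PASS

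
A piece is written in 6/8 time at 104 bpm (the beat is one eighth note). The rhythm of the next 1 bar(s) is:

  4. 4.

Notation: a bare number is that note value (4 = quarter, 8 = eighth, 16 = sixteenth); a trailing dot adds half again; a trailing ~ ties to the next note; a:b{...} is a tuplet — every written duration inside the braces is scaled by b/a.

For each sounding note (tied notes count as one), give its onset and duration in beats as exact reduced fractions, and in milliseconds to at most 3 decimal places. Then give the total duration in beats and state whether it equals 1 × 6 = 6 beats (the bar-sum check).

1) 0.0ms=0b +1730.769ms=3b
2) 1730.769ms=3b +1730.769ms=3b
Σ=6b of 6 (104bpm 6/8) — PASS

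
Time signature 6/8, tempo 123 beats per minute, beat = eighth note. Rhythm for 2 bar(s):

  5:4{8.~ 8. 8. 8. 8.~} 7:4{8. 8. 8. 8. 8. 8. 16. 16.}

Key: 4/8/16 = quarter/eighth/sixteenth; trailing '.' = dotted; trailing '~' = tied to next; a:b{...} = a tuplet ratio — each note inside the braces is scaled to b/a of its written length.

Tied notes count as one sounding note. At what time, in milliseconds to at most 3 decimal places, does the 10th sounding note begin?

note 10 onset = 78/7b = 5435.54ms

1. 0.0ms @ 0 + 1170.732ms (12/5)
2. 1170.732ms @ 12/5 + 585.366ms (6/5)
3. 1756.098ms @ 18/5 + 585.366ms (6/5)
4. 2341.463ms @ 24/5 + 1003.484ms (72/35)
5. 3344.948ms @ 48/7 + 418.118ms (6/7)
6. 3763.066ms @ 54/7 + 418.118ms (6/7)
7. 4181.185ms @ 60/7 + 418.118ms (6/7)
8. 4599.303ms @ 66/7 + 418.118ms (6/7)
9. 5017.422ms @ 72/7 + 418.118ms (6/7)
10. 5435.54ms @ 78/7 + 209.059ms (3/7)
11. 5644.599ms @ 81/7 + 209.059ms (3/7)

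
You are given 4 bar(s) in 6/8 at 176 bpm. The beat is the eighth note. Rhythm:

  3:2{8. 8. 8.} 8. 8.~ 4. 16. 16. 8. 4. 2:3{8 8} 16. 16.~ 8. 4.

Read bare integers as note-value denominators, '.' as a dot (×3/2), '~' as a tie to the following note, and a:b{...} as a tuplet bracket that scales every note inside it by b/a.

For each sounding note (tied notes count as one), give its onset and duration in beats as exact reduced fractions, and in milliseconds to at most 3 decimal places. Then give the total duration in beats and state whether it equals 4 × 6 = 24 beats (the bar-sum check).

1) 0.0ms=0b +340.909ms=1b
2) 340.909ms=1b +340.909ms=1b
3) 681.818ms=2b +340.909ms=1b
4) 1022.727ms=3b +511.364ms=3/2b
5) 1534.091ms=9/2b +1534.091ms=9/2b
6) 3068.182ms=9b +255.682ms=3/4b
7) 3323.864ms=39/4b +255.682ms=3/4b
8) 3579.545ms=21/2b +511.364ms=3/2b
9) 4090.909ms=12b +1022.727ms=3b
10) 5113.636ms=15b +511.364ms=3/2b
11) 5625.0ms=33/2b +511.364ms=3/2b
12) 6136.364ms=18b +255.682ms=3/4b
13) 6392.045ms=75/4b +767.045ms=9/4b
14) 7159.091ms=21b +1022.727ms=3b
Σ=24b of 24 (176bpm 6/8) — PASS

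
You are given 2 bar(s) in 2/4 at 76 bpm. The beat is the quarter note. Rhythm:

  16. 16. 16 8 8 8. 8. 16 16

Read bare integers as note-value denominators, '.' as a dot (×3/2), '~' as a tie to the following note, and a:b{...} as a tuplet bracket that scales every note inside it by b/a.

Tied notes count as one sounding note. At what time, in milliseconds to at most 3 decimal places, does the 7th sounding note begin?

1. 0.0ms @ 0 + 296.053ms (3/8)
2. 296.053ms @ 3/8 + 296.053ms (3/8)
3. 592.105ms @ 3/4 + 197.368ms (1/4)
4. 789.474ms @ 1 + 394.737ms (1/2)
5. 1184.211ms @ 3/2 + 394.737ms (1/2)
6. 1578.947ms @ 2 + 592.105ms (3/4)
7. 2171.053ms @ 11/4 + 592.105ms (3/4)
8. 2763.158ms @ 7/2 + 197.368ms (1/4)
9. 2960.526ms @ 15/4 + 197.368ms (1/4)

note 7 onset = 11/4b = 2171.053ms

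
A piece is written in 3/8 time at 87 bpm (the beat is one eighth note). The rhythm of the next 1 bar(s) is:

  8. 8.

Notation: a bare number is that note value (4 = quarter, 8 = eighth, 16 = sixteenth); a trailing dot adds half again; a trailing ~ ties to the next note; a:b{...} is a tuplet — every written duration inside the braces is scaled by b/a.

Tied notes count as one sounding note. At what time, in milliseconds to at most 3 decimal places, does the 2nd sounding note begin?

1. 0.0ms @ 0 + 1034.483ms (3/2)
2. 1034.483ms @ 3/2 + 1034.483ms (3/2)

note 2 onset = 3/2b = 1034.483ms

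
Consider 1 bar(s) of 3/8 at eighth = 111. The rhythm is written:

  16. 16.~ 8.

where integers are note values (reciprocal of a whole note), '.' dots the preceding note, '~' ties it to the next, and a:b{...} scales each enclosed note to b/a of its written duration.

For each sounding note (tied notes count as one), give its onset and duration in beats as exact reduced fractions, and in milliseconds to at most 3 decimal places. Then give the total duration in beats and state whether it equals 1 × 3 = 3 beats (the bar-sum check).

1) 0.0ms=0b +405.405ms=3/4b
2) 405.405ms=3/4b +1216.216ms=9/4b
Σ=3b of 3 (111bpm 3/8) — PASS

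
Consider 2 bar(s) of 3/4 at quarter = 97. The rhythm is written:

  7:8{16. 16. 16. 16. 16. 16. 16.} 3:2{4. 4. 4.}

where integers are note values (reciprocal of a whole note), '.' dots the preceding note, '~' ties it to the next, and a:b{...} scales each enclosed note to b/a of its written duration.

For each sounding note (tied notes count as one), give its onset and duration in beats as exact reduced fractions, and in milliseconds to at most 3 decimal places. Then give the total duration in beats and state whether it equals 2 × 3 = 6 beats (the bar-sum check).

1) 0.0ms=0b +265.096ms=3/7b
2) 265.096ms=3/7b +265.096ms=3/7b
3) 530.191ms=6/7b +265.096ms=3/7b
4) 795.287ms=9/7b +265.096ms=3/7b
5) 1060.383ms=12/7b +265.096ms=3/7b
6) 1325.479ms=15/7b +265.096ms=3/7b
7) 1590.574ms=18/7b +265.096ms=3/7b
8) 1855.67ms=3b +618.557ms=1b
9) 2474.227ms=4b +618.557ms=1b
10) 3092.784ms=5b +618.557ms=1b
Σ=6b of 6 (97bpm 3/4) — PASS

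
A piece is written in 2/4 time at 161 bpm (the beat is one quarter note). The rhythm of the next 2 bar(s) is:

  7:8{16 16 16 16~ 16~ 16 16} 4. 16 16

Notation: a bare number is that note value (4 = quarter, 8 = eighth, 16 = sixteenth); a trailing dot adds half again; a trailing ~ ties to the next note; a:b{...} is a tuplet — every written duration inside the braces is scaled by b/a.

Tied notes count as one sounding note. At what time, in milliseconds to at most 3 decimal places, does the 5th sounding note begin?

note 5 onset = 12/7b = 638.864ms

1. 0.0ms @ 0 + 106.477ms (2/7)
2. 106.477ms @ 2/7 + 106.477ms (2/7)
3. 212.955ms @ 4/7 + 106.477ms (2/7)
4. 319.432ms @ 6/7 + 319.432ms (6/7)
5. 638.864ms @ 12/7 + 106.477ms (2/7)
6. 745.342ms @ 2 + 559.006ms (3/2)
7. 1304.348ms @ 7/2 + 93.168ms (1/4)
8. 1397.516ms @ 15/4 + 93.168ms (1/4)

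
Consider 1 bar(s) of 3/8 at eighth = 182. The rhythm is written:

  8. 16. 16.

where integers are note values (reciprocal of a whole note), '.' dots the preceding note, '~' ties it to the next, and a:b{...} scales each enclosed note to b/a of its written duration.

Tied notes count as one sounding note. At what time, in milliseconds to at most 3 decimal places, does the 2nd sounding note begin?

note 2 onset = 3/2b = 494.505ms

1. 0.0ms @ 0 + 494.505ms (3/2)
2. 494.505ms @ 3/2 + 247.253ms (3/4)
3. 741.758ms @ 9/4 + 247.253ms (3/4)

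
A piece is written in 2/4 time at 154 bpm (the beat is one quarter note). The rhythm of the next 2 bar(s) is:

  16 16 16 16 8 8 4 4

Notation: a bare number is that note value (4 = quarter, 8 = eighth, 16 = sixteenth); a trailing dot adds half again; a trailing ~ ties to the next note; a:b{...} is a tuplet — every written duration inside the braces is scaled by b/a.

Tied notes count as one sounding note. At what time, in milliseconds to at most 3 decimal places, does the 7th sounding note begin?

1. 0.0ms @ 0 + 97.403ms (1/4)
2. 97.403ms @ 1/4 + 97.403ms (1/4)
3. 194.805ms @ 1/2 + 97.403ms (1/4)
4. 292.208ms @ 3/4 + 97.403ms (1/4)
5. 389.61ms @ 1 + 194.805ms (1/2)
6. 584.416ms @ 3/2 + 194.805ms (1/2)
7. 779.221ms @ 2 + 389.61ms (1)
8. 1168.831ms @ 3 + 389.61ms (1)

note 7 onset = 2b = 779.221ms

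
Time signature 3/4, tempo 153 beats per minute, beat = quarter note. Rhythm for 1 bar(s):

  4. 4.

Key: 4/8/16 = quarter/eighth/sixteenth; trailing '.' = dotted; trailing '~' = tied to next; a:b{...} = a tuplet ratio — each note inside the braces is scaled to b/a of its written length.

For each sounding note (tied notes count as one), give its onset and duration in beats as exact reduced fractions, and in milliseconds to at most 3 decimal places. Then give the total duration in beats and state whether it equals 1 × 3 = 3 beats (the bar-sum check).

1) 0.0ms=0b +588.235ms=3/2b
2) 588.235ms=3/2b +588.235ms=3/2b
Σ=3b of 3 (153bpm 3/4) — PASS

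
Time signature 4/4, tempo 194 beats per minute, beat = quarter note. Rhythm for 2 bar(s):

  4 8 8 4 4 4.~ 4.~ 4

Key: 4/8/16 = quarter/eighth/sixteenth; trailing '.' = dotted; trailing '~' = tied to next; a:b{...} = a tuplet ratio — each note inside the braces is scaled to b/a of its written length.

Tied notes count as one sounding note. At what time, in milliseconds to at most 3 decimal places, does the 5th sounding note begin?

note 5 onset = 3b = 927.835ms

1. 0.0ms @ 0 + 309.278ms (1)
2. 309.278ms @ 1 + 154.639ms (1/2)
3. 463.918ms @ 3/2 + 154.639ms (1/2)
4. 618.557ms @ 2 + 309.278ms (1)
5. 927.835ms @ 3 + 309.278ms (1)
6. 1237.113ms @ 4 + 1237.113ms (4)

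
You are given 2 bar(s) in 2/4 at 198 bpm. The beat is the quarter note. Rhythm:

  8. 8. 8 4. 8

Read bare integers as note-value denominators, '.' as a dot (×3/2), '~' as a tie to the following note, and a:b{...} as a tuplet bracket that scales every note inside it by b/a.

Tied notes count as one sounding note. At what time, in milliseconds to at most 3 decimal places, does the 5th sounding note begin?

note 5 onset = 7/2b = 1060.606ms

1. 0.0ms @ 0 + 227.273ms (3/4)
2. 227.273ms @ 3/4 + 227.273ms (3/4)
3. 454.545ms @ 3/2 + 151.515ms (1/2)
4. 606.061ms @ 2 + 454.545ms (3/2)
5. 1060.606ms @ 7/2 + 151.515ms (1/2)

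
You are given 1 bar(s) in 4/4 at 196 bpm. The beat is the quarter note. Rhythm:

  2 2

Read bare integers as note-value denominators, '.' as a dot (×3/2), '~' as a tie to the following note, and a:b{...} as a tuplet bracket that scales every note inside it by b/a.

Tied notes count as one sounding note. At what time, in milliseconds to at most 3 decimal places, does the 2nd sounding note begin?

note 2 onset = 2b = 612.245ms

1. 0.0ms @ 0 + 612.245ms (2)
2. 612.245ms @ 2 + 612.245ms (2)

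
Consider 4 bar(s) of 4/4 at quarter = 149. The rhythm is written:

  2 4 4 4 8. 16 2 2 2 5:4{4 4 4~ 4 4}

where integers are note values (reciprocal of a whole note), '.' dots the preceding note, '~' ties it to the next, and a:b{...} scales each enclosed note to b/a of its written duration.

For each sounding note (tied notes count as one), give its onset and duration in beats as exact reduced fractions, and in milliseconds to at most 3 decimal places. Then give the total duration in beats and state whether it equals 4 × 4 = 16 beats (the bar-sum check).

1) 0.0ms=0b +805.369ms=2b
2) 805.369ms=2b +402.685ms=1b
3) 1208.054ms=3b +402.685ms=1b
4) 1610.738ms=4b +402.685ms=1b
5) 2013.423ms=5b +302.013ms=3/4b
6) 2315.436ms=23/4b +100.671ms=1/4b
7) 2416.107ms=6b +805.369ms=2b
8) 3221.477ms=8b +805.369ms=2b
9) 4026.846ms=10b +805.369ms=2b
10) 4832.215ms=12b +322.148ms=4/5b
11) 5154.362ms=64/5b +322.148ms=4/5b
12) 5476.51ms=68/5b +644.295ms=8/5b
13) 6120.805ms=76/5b +322.148ms=4/5b
Σ=16b of 16 (149bpm 4/4) — PASS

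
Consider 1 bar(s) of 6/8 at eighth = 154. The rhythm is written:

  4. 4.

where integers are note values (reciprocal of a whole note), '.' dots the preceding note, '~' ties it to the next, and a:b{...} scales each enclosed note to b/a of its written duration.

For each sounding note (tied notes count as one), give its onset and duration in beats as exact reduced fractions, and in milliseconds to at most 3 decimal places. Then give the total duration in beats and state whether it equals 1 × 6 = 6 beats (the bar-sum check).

1) 0.0ms=0b +1168.831ms=3b
2) 1168.831ms=3b +1168.831ms=3b
Σ=6b of 6 (154bpm 6/8) — PASS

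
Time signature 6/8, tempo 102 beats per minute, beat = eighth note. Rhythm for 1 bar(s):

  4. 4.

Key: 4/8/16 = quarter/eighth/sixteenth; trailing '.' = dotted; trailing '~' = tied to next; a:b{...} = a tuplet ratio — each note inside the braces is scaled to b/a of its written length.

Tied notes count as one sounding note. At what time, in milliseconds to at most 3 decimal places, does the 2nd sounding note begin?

1. 0.0ms @ 0 + 1764.706ms (3)
2. 1764.706ms @ 3 + 1764.706ms (3)

note 2 onset = 3b = 1764.706ms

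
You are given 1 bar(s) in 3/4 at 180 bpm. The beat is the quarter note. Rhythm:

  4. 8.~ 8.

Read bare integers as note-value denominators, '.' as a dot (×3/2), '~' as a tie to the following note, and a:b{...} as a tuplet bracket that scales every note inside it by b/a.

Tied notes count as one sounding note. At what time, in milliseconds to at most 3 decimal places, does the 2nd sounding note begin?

1. 0.0ms @ 0 + 500.0ms (3/2)
2. 500.0ms @ 3/2 + 500.0ms (3/2)

note 2 onset = 3/2b = 500.0ms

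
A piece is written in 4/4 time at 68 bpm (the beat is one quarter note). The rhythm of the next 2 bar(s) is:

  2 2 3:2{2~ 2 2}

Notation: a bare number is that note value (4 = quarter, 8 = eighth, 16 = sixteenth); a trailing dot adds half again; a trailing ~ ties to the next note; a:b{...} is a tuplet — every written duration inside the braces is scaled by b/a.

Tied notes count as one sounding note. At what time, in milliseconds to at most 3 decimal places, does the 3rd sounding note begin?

1. 0.0ms @ 0 + 1764.706ms (2)
2. 1764.706ms @ 2 + 1764.706ms (2)
3. 3529.412ms @ 4 + 2352.941ms (8/3)
4. 5882.353ms @ 20/3 + 1176.471ms (4/3)

note 3 onset = 4b = 3529.412ms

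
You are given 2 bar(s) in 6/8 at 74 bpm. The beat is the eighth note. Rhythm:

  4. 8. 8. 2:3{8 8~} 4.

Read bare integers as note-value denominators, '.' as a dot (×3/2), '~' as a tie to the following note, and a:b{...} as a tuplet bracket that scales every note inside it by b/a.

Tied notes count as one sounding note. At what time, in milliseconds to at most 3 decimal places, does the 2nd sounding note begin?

note 2 onset = 3b = 2432.432ms

1. 0.0ms @ 0 + 2432.432ms (3)
2. 2432.432ms @ 3 + 1216.216ms (3/2)
3. 3648.649ms @ 9/2 + 1216.216ms (3/2)
4. 4864.865ms @ 6 + 1216.216ms (3/2)
5. 6081.081ms @ 15/2 + 3648.649ms (9/2)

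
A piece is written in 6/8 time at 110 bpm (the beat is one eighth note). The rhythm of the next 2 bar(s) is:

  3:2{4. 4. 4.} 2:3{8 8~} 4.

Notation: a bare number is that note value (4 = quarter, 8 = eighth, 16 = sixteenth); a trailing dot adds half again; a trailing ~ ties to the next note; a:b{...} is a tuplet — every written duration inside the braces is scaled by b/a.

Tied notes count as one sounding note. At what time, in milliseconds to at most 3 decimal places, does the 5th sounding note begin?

note 5 onset = 15/2b = 4090.909ms

1. 0.0ms @ 0 + 1090.909ms (2)
2. 1090.909ms @ 2 + 1090.909ms (2)
3. 2181.818ms @ 4 + 1090.909ms (2)
4. 3272.727ms @ 6 + 818.182ms (3/2)
5. 4090.909ms @ 15/2 + 2454.545ms (9/2)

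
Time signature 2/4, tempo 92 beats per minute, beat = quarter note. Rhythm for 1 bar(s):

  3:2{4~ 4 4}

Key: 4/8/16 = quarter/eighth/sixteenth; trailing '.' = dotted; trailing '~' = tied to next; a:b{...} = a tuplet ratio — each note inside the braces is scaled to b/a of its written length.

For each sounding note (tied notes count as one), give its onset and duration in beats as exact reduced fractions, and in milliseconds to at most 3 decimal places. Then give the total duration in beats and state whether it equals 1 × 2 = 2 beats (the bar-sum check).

1) 0.0ms=0b +869.565ms=4/3b
2) 869.565ms=4/3b +434.783ms=2/3b
Σ=2b of 2 (92bpm 2/4) — PASS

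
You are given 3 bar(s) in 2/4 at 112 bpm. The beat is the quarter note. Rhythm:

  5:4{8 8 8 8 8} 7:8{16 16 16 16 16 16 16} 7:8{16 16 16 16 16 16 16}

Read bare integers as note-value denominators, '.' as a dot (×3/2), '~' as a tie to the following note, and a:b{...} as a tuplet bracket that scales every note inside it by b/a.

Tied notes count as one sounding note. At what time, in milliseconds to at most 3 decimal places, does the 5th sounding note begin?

note 5 onset = 8/5b = 857.143ms

1. 0.0ms @ 0 + 214.286ms (2/5)
2. 214.286ms @ 2/5 + 214.286ms (2/5)
3. 428.571ms @ 4/5 + 214.286ms (2/5)
4. 642.857ms @ 6/5 + 214.286ms (2/5)
5. 857.143ms @ 8/5 + 214.286ms (2/5)
6. 1071.429ms @ 2 + 153.061ms (2/7)
7. 1224.49ms @ 16/7 + 153.061ms (2/7)
8. 1377.551ms @ 18/7 + 153.061ms (2/7)
9. 1530.612ms @ 20/7 + 153.061ms (2/7)
10. 1683.673ms @ 22/7 + 153.061ms (2/7)
11. 1836.735ms @ 24/7 + 153.061ms (2/7)
12. 1989.796ms @ 26/7 + 153.061ms (2/7)
13. 2142.857ms @ 4 + 153.061ms (2/7)
14. 2295.918ms @ 30/7 + 153.061ms (2/7)
15. 2448.98ms @ 32/7 + 153.061ms (2/7)
16. 2602.041ms @ 34/7 + 153.061ms (2/7)
17. 2755.102ms @ 36/7 + 153.061ms (2/7)
18. 2908.163ms @ 38/7 + 153.061ms (2/7)
19. 3061.224ms @ 40/7 + 153.061ms (2/7)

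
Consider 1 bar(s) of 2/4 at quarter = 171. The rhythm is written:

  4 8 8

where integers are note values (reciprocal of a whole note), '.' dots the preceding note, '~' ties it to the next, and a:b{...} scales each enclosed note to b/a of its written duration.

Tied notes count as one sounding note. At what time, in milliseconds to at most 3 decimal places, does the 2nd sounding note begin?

1. 0.0ms @ 0 + 350.877ms (1)
2. 350.877ms @ 1 + 175.439ms (1/2)
3. 526.316ms @ 3/2 + 175.439ms (1/2)

note 2 onset = 1b = 350.877ms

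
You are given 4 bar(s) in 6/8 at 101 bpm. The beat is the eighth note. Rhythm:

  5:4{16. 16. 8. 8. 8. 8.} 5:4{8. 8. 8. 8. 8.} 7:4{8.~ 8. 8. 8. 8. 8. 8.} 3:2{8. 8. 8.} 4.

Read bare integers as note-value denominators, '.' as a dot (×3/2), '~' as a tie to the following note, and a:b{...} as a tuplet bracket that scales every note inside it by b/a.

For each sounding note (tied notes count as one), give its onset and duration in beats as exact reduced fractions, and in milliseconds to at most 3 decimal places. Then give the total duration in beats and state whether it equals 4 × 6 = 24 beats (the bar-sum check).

1) 0.0ms=0b +356.436ms=3/5b
2) 356.436ms=3/5b +356.436ms=3/5b
3) 712.871ms=6/5b +712.871ms=6/5b
4) 1425.743ms=12/5b +712.871ms=6/5b
5) 2138.614ms=18/5b +712.871ms=6/5b
6) 2851.485ms=24/5b +712.871ms=6/5b
7) 3564.356ms=6b +712.871ms=6/5b
8) 4277.228ms=36/5b +712.871ms=6/5b
9) 4990.099ms=42/5b +712.871ms=6/5b
10) 5702.97ms=48/5b +712.871ms=6/5b
11) 6415.842ms=54/5b +712.871ms=6/5b
12) 7128.713ms=12b +1018.388ms=12/7b
13) 8147.1ms=96/7b +509.194ms=6/7b
14) 8656.294ms=102/7b +509.194ms=6/7b
15) 9165.488ms=108/7b +509.194ms=6/7b
16) 9674.682ms=114/7b +509.194ms=6/7b
17) 10183.876ms=120/7b +509.194ms=6/7b
18) 10693.069ms=18b +594.059ms=1b
19) 11287.129ms=19b +594.059ms=1b
20) 11881.188ms=20b +594.059ms=1b
21) 12475.248ms=21b +1782.178ms=3b
Σ=24b of 24 (101bpm 6/8) — PASS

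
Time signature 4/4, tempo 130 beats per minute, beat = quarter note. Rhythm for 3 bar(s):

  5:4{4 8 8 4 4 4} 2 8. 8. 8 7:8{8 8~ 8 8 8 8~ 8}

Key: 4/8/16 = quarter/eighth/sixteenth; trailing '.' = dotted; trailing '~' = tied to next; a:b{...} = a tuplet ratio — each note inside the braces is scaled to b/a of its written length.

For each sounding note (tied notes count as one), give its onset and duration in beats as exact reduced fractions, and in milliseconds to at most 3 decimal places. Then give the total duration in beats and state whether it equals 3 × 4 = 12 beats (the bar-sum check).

1) 0.0ms=0b +369.231ms=4/5b
2) 369.231ms=4/5b +184.615ms=2/5b
3) 553.846ms=6/5b +184.615ms=2/5b
4) 738.462ms=8/5b +369.231ms=4/5b
5) 1107.692ms=12/5b +369.231ms=4/5b
6) 1476.923ms=16/5b +369.231ms=4/5b
7) 1846.154ms=4b +923.077ms=2b
8) 2769.231ms=6b +346.154ms=3/4b
9) 3115.385ms=27/4b +346.154ms=3/4b
10) 3461.538ms=15/2b +230.769ms=1/2b
11) 3692.308ms=8b +263.736ms=4/7b
12) 3956.044ms=60/7b +527.473ms=8/7b
13) 4483.516ms=68/7b +263.736ms=4/7b
14) 4747.253ms=72/7b +263.736ms=4/7b
15) 5010.989ms=76/7b +527.473ms=8/7b
Σ=12b of 12 (130bpm 4/4) — PASS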